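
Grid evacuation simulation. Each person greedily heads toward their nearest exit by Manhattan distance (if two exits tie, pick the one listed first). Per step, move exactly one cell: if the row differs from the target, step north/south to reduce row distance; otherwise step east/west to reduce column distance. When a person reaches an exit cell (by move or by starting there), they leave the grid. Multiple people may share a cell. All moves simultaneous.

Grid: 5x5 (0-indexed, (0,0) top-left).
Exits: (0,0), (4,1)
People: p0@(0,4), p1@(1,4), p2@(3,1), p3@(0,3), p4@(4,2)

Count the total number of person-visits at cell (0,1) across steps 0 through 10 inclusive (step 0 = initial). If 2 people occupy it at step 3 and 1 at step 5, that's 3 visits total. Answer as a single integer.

Step 0: p0@(0,4) p1@(1,4) p2@(3,1) p3@(0,3) p4@(4,2) -> at (0,1): 0 [-], cum=0
Step 1: p0@(0,3) p1@(0,4) p2@ESC p3@(0,2) p4@ESC -> at (0,1): 0 [-], cum=0
Step 2: p0@(0,2) p1@(0,3) p2@ESC p3@(0,1) p4@ESC -> at (0,1): 1 [p3], cum=1
Step 3: p0@(0,1) p1@(0,2) p2@ESC p3@ESC p4@ESC -> at (0,1): 1 [p0], cum=2
Step 4: p0@ESC p1@(0,1) p2@ESC p3@ESC p4@ESC -> at (0,1): 1 [p1], cum=3
Step 5: p0@ESC p1@ESC p2@ESC p3@ESC p4@ESC -> at (0,1): 0 [-], cum=3
Total visits = 3

Answer: 3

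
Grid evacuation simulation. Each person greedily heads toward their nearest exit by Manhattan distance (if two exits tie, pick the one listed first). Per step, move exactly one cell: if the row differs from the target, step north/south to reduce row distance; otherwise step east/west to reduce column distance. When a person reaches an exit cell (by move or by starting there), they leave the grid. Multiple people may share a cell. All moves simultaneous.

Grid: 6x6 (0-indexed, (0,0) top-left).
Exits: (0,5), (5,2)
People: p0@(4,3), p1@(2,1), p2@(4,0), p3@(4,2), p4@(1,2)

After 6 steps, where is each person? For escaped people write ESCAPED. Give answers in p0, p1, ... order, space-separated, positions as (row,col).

Step 1: p0:(4,3)->(5,3) | p1:(2,1)->(3,1) | p2:(4,0)->(5,0) | p3:(4,2)->(5,2)->EXIT | p4:(1,2)->(0,2)
Step 2: p0:(5,3)->(5,2)->EXIT | p1:(3,1)->(4,1) | p2:(5,0)->(5,1) | p3:escaped | p4:(0,2)->(0,3)
Step 3: p0:escaped | p1:(4,1)->(5,1) | p2:(5,1)->(5,2)->EXIT | p3:escaped | p4:(0,3)->(0,4)
Step 4: p0:escaped | p1:(5,1)->(5,2)->EXIT | p2:escaped | p3:escaped | p4:(0,4)->(0,5)->EXIT

ESCAPED ESCAPED ESCAPED ESCAPED ESCAPED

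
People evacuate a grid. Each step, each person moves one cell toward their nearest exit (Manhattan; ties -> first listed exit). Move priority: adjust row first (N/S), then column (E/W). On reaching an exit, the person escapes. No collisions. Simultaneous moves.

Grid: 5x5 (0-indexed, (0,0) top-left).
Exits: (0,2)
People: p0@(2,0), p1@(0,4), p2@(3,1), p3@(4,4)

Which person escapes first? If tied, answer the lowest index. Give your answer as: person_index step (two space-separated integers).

Answer: 1 2

Derivation:
Step 1: p0:(2,0)->(1,0) | p1:(0,4)->(0,3) | p2:(3,1)->(2,1) | p3:(4,4)->(3,4)
Step 2: p0:(1,0)->(0,0) | p1:(0,3)->(0,2)->EXIT | p2:(2,1)->(1,1) | p3:(3,4)->(2,4)
Step 3: p0:(0,0)->(0,1) | p1:escaped | p2:(1,1)->(0,1) | p3:(2,4)->(1,4)
Step 4: p0:(0,1)->(0,2)->EXIT | p1:escaped | p2:(0,1)->(0,2)->EXIT | p3:(1,4)->(0,4)
Step 5: p0:escaped | p1:escaped | p2:escaped | p3:(0,4)->(0,3)
Step 6: p0:escaped | p1:escaped | p2:escaped | p3:(0,3)->(0,2)->EXIT
Exit steps: [4, 2, 4, 6]
First to escape: p1 at step 2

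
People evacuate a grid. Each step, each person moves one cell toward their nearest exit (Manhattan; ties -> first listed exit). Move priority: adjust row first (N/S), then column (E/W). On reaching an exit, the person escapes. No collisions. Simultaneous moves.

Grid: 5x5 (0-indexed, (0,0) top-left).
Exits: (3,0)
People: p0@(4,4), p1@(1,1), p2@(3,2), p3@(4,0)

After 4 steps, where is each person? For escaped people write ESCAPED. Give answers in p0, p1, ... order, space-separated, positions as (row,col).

Step 1: p0:(4,4)->(3,4) | p1:(1,1)->(2,1) | p2:(3,2)->(3,1) | p3:(4,0)->(3,0)->EXIT
Step 2: p0:(3,4)->(3,3) | p1:(2,1)->(3,1) | p2:(3,1)->(3,0)->EXIT | p3:escaped
Step 3: p0:(3,3)->(3,2) | p1:(3,1)->(3,0)->EXIT | p2:escaped | p3:escaped
Step 4: p0:(3,2)->(3,1) | p1:escaped | p2:escaped | p3:escaped

(3,1) ESCAPED ESCAPED ESCAPED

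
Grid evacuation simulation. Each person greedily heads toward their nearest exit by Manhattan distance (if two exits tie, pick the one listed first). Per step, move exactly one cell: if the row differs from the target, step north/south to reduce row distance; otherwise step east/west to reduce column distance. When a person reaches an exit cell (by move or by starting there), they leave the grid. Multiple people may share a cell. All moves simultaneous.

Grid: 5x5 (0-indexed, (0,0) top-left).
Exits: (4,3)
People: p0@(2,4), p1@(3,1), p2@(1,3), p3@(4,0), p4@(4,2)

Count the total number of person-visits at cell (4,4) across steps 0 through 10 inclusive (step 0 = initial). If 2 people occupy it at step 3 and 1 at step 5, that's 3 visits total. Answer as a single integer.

Step 0: p0@(2,4) p1@(3,1) p2@(1,3) p3@(4,0) p4@(4,2) -> at (4,4): 0 [-], cum=0
Step 1: p0@(3,4) p1@(4,1) p2@(2,3) p3@(4,1) p4@ESC -> at (4,4): 0 [-], cum=0
Step 2: p0@(4,4) p1@(4,2) p2@(3,3) p3@(4,2) p4@ESC -> at (4,4): 1 [p0], cum=1
Step 3: p0@ESC p1@ESC p2@ESC p3@ESC p4@ESC -> at (4,4): 0 [-], cum=1
Total visits = 1

Answer: 1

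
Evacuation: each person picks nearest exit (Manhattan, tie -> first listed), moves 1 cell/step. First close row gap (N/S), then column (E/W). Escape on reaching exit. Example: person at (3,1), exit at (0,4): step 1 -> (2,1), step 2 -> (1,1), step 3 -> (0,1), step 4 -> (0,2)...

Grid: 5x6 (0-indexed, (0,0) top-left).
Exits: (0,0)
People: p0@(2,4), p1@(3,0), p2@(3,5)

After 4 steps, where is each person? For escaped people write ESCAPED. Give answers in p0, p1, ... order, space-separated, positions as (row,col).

Step 1: p0:(2,4)->(1,4) | p1:(3,0)->(2,0) | p2:(3,5)->(2,5)
Step 2: p0:(1,4)->(0,4) | p1:(2,0)->(1,0) | p2:(2,5)->(1,5)
Step 3: p0:(0,4)->(0,3) | p1:(1,0)->(0,0)->EXIT | p2:(1,5)->(0,5)
Step 4: p0:(0,3)->(0,2) | p1:escaped | p2:(0,5)->(0,4)

(0,2) ESCAPED (0,4)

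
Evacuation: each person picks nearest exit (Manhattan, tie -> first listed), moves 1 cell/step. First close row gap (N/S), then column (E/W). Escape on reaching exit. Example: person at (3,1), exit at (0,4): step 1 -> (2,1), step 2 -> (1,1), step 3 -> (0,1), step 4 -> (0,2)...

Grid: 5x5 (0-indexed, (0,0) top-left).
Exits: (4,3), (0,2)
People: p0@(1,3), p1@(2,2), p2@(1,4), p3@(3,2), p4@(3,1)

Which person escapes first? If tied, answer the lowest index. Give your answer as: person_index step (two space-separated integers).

Answer: 0 2

Derivation:
Step 1: p0:(1,3)->(0,3) | p1:(2,2)->(1,2) | p2:(1,4)->(0,4) | p3:(3,2)->(4,2) | p4:(3,1)->(4,1)
Step 2: p0:(0,3)->(0,2)->EXIT | p1:(1,2)->(0,2)->EXIT | p2:(0,4)->(0,3) | p3:(4,2)->(4,3)->EXIT | p4:(4,1)->(4,2)
Step 3: p0:escaped | p1:escaped | p2:(0,3)->(0,2)->EXIT | p3:escaped | p4:(4,2)->(4,3)->EXIT
Exit steps: [2, 2, 3, 2, 3]
First to escape: p0 at step 2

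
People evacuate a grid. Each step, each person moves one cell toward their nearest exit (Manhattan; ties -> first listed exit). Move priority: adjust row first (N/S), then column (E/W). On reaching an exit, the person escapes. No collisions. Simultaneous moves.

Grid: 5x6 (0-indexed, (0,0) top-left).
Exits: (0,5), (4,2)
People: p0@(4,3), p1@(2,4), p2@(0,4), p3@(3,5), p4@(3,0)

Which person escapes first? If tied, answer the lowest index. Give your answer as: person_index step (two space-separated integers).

Answer: 0 1

Derivation:
Step 1: p0:(4,3)->(4,2)->EXIT | p1:(2,4)->(1,4) | p2:(0,4)->(0,5)->EXIT | p3:(3,5)->(2,5) | p4:(3,0)->(4,0)
Step 2: p0:escaped | p1:(1,4)->(0,4) | p2:escaped | p3:(2,5)->(1,5) | p4:(4,0)->(4,1)
Step 3: p0:escaped | p1:(0,4)->(0,5)->EXIT | p2:escaped | p3:(1,5)->(0,5)->EXIT | p4:(4,1)->(4,2)->EXIT
Exit steps: [1, 3, 1, 3, 3]
First to escape: p0 at step 1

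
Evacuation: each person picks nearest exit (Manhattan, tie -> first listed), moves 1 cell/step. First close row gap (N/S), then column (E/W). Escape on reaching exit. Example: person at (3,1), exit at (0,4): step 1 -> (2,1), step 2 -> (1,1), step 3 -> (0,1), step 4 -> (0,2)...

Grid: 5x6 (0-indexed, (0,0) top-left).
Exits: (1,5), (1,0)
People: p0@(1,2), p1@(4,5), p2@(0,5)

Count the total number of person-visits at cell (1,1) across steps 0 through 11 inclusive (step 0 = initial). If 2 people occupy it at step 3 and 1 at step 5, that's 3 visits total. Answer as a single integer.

Step 0: p0@(1,2) p1@(4,5) p2@(0,5) -> at (1,1): 0 [-], cum=0
Step 1: p0@(1,1) p1@(3,5) p2@ESC -> at (1,1): 1 [p0], cum=1
Step 2: p0@ESC p1@(2,5) p2@ESC -> at (1,1): 0 [-], cum=1
Step 3: p0@ESC p1@ESC p2@ESC -> at (1,1): 0 [-], cum=1
Total visits = 1

Answer: 1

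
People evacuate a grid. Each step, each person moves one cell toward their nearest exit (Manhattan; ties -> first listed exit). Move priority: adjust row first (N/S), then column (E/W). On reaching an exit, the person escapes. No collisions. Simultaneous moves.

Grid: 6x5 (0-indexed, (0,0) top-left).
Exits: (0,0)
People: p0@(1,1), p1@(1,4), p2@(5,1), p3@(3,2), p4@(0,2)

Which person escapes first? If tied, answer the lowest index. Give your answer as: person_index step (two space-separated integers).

Step 1: p0:(1,1)->(0,1) | p1:(1,4)->(0,4) | p2:(5,1)->(4,1) | p3:(3,2)->(2,2) | p4:(0,2)->(0,1)
Step 2: p0:(0,1)->(0,0)->EXIT | p1:(0,4)->(0,3) | p2:(4,1)->(3,1) | p3:(2,2)->(1,2) | p4:(0,1)->(0,0)->EXIT
Step 3: p0:escaped | p1:(0,3)->(0,2) | p2:(3,1)->(2,1) | p3:(1,2)->(0,2) | p4:escaped
Step 4: p0:escaped | p1:(0,2)->(0,1) | p2:(2,1)->(1,1) | p3:(0,2)->(0,1) | p4:escaped
Step 5: p0:escaped | p1:(0,1)->(0,0)->EXIT | p2:(1,1)->(0,1) | p3:(0,1)->(0,0)->EXIT | p4:escaped
Step 6: p0:escaped | p1:escaped | p2:(0,1)->(0,0)->EXIT | p3:escaped | p4:escaped
Exit steps: [2, 5, 6, 5, 2]
First to escape: p0 at step 2

Answer: 0 2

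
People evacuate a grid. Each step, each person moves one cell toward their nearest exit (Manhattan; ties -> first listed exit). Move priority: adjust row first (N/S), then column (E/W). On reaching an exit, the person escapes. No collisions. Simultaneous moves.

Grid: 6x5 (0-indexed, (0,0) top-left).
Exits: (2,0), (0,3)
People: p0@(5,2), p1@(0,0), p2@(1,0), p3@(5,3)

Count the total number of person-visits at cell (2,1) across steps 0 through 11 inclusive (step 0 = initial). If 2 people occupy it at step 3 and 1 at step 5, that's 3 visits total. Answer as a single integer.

Step 0: p0@(5,2) p1@(0,0) p2@(1,0) p3@(5,3) -> at (2,1): 0 [-], cum=0
Step 1: p0@(4,2) p1@(1,0) p2@ESC p3@(4,3) -> at (2,1): 0 [-], cum=0
Step 2: p0@(3,2) p1@ESC p2@ESC p3@(3,3) -> at (2,1): 0 [-], cum=0
Step 3: p0@(2,2) p1@ESC p2@ESC p3@(2,3) -> at (2,1): 0 [-], cum=0
Step 4: p0@(2,1) p1@ESC p2@ESC p3@(1,3) -> at (2,1): 1 [p0], cum=1
Step 5: p0@ESC p1@ESC p2@ESC p3@ESC -> at (2,1): 0 [-], cum=1
Total visits = 1

Answer: 1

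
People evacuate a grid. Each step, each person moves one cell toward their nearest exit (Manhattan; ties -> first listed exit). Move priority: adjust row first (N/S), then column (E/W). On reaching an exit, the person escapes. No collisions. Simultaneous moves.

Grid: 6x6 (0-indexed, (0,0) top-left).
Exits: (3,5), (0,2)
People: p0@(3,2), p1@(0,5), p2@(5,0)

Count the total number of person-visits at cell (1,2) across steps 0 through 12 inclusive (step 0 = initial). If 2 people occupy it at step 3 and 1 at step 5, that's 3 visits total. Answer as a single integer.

Answer: 0

Derivation:
Step 0: p0@(3,2) p1@(0,5) p2@(5,0) -> at (1,2): 0 [-], cum=0
Step 1: p0@(3,3) p1@(1,5) p2@(4,0) -> at (1,2): 0 [-], cum=0
Step 2: p0@(3,4) p1@(2,5) p2@(3,0) -> at (1,2): 0 [-], cum=0
Step 3: p0@ESC p1@ESC p2@(3,1) -> at (1,2): 0 [-], cum=0
Step 4: p0@ESC p1@ESC p2@(3,2) -> at (1,2): 0 [-], cum=0
Step 5: p0@ESC p1@ESC p2@(3,3) -> at (1,2): 0 [-], cum=0
Step 6: p0@ESC p1@ESC p2@(3,4) -> at (1,2): 0 [-], cum=0
Step 7: p0@ESC p1@ESC p2@ESC -> at (1,2): 0 [-], cum=0
Total visits = 0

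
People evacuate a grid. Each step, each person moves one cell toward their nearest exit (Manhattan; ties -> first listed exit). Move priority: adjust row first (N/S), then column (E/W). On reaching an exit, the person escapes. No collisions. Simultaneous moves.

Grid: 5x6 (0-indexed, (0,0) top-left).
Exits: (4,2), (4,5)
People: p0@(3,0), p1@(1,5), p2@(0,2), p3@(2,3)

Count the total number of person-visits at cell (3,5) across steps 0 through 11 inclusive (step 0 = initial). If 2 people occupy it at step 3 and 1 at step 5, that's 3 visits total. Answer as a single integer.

Answer: 1

Derivation:
Step 0: p0@(3,0) p1@(1,5) p2@(0,2) p3@(2,3) -> at (3,5): 0 [-], cum=0
Step 1: p0@(4,0) p1@(2,5) p2@(1,2) p3@(3,3) -> at (3,5): 0 [-], cum=0
Step 2: p0@(4,1) p1@(3,5) p2@(2,2) p3@(4,3) -> at (3,5): 1 [p1], cum=1
Step 3: p0@ESC p1@ESC p2@(3,2) p3@ESC -> at (3,5): 0 [-], cum=1
Step 4: p0@ESC p1@ESC p2@ESC p3@ESC -> at (3,5): 0 [-], cum=1
Total visits = 1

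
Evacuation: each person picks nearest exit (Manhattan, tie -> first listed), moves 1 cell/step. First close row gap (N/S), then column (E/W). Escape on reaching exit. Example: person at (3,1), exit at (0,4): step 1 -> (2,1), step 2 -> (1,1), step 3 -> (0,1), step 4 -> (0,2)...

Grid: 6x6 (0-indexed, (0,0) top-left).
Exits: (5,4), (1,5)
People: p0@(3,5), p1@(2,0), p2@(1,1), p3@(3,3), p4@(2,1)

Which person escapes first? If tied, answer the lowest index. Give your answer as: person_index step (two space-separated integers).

Step 1: p0:(3,5)->(2,5) | p1:(2,0)->(1,0) | p2:(1,1)->(1,2) | p3:(3,3)->(4,3) | p4:(2,1)->(1,1)
Step 2: p0:(2,5)->(1,5)->EXIT | p1:(1,0)->(1,1) | p2:(1,2)->(1,3) | p3:(4,3)->(5,3) | p4:(1,1)->(1,2)
Step 3: p0:escaped | p1:(1,1)->(1,2) | p2:(1,3)->(1,4) | p3:(5,3)->(5,4)->EXIT | p4:(1,2)->(1,3)
Step 4: p0:escaped | p1:(1,2)->(1,3) | p2:(1,4)->(1,5)->EXIT | p3:escaped | p4:(1,3)->(1,4)
Step 5: p0:escaped | p1:(1,3)->(1,4) | p2:escaped | p3:escaped | p4:(1,4)->(1,5)->EXIT
Step 6: p0:escaped | p1:(1,4)->(1,5)->EXIT | p2:escaped | p3:escaped | p4:escaped
Exit steps: [2, 6, 4, 3, 5]
First to escape: p0 at step 2

Answer: 0 2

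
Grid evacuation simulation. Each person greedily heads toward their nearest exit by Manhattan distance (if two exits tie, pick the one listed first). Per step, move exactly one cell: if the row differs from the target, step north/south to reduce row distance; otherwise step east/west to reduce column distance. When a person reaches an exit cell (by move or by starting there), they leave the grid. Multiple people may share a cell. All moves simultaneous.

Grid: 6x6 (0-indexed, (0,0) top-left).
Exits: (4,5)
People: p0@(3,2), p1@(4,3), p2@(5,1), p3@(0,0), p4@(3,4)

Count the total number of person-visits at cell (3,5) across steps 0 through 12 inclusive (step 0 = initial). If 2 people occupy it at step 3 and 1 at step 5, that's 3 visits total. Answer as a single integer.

Step 0: p0@(3,2) p1@(4,3) p2@(5,1) p3@(0,0) p4@(3,4) -> at (3,5): 0 [-], cum=0
Step 1: p0@(4,2) p1@(4,4) p2@(4,1) p3@(1,0) p4@(4,4) -> at (3,5): 0 [-], cum=0
Step 2: p0@(4,3) p1@ESC p2@(4,2) p3@(2,0) p4@ESC -> at (3,5): 0 [-], cum=0
Step 3: p0@(4,4) p1@ESC p2@(4,3) p3@(3,0) p4@ESC -> at (3,5): 0 [-], cum=0
Step 4: p0@ESC p1@ESC p2@(4,4) p3@(4,0) p4@ESC -> at (3,5): 0 [-], cum=0
Step 5: p0@ESC p1@ESC p2@ESC p3@(4,1) p4@ESC -> at (3,5): 0 [-], cum=0
Step 6: p0@ESC p1@ESC p2@ESC p3@(4,2) p4@ESC -> at (3,5): 0 [-], cum=0
Step 7: p0@ESC p1@ESC p2@ESC p3@(4,3) p4@ESC -> at (3,5): 0 [-], cum=0
Step 8: p0@ESC p1@ESC p2@ESC p3@(4,4) p4@ESC -> at (3,5): 0 [-], cum=0
Step 9: p0@ESC p1@ESC p2@ESC p3@ESC p4@ESC -> at (3,5): 0 [-], cum=0
Total visits = 0

Answer: 0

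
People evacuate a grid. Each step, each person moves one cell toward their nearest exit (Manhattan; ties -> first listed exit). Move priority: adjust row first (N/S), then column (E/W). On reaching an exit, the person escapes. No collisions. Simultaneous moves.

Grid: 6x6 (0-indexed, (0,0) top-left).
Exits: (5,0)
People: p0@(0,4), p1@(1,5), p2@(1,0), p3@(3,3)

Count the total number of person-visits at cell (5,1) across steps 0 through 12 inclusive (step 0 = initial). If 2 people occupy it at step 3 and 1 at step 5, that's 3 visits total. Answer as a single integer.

Step 0: p0@(0,4) p1@(1,5) p2@(1,0) p3@(3,3) -> at (5,1): 0 [-], cum=0
Step 1: p0@(1,4) p1@(2,5) p2@(2,0) p3@(4,3) -> at (5,1): 0 [-], cum=0
Step 2: p0@(2,4) p1@(3,5) p2@(3,0) p3@(5,3) -> at (5,1): 0 [-], cum=0
Step 3: p0@(3,4) p1@(4,5) p2@(4,0) p3@(5,2) -> at (5,1): 0 [-], cum=0
Step 4: p0@(4,4) p1@(5,5) p2@ESC p3@(5,1) -> at (5,1): 1 [p3], cum=1
Step 5: p0@(5,4) p1@(5,4) p2@ESC p3@ESC -> at (5,1): 0 [-], cum=1
Step 6: p0@(5,3) p1@(5,3) p2@ESC p3@ESC -> at (5,1): 0 [-], cum=1
Step 7: p0@(5,2) p1@(5,2) p2@ESC p3@ESC -> at (5,1): 0 [-], cum=1
Step 8: p0@(5,1) p1@(5,1) p2@ESC p3@ESC -> at (5,1): 2 [p0,p1], cum=3
Step 9: p0@ESC p1@ESC p2@ESC p3@ESC -> at (5,1): 0 [-], cum=3
Total visits = 3

Answer: 3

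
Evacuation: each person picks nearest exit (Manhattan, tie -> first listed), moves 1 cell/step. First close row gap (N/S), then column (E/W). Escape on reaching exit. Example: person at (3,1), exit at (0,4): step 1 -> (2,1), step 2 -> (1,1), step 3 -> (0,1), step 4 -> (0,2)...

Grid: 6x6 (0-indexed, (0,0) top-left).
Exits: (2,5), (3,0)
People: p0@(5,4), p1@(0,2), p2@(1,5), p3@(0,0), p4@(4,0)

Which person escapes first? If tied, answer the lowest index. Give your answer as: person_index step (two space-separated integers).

Answer: 2 1

Derivation:
Step 1: p0:(5,4)->(4,4) | p1:(0,2)->(1,2) | p2:(1,5)->(2,5)->EXIT | p3:(0,0)->(1,0) | p4:(4,0)->(3,0)->EXIT
Step 2: p0:(4,4)->(3,4) | p1:(1,2)->(2,2) | p2:escaped | p3:(1,0)->(2,0) | p4:escaped
Step 3: p0:(3,4)->(2,4) | p1:(2,2)->(2,3) | p2:escaped | p3:(2,0)->(3,0)->EXIT | p4:escaped
Step 4: p0:(2,4)->(2,5)->EXIT | p1:(2,3)->(2,4) | p2:escaped | p3:escaped | p4:escaped
Step 5: p0:escaped | p1:(2,4)->(2,5)->EXIT | p2:escaped | p3:escaped | p4:escaped
Exit steps: [4, 5, 1, 3, 1]
First to escape: p2 at step 1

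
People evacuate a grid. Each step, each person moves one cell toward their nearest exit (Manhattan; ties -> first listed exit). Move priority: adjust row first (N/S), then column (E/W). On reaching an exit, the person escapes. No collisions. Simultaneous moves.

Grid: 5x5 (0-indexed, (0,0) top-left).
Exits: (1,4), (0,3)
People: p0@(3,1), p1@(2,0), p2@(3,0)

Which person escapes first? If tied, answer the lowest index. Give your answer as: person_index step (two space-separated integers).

Answer: 0 5

Derivation:
Step 1: p0:(3,1)->(2,1) | p1:(2,0)->(1,0) | p2:(3,0)->(2,0)
Step 2: p0:(2,1)->(1,1) | p1:(1,0)->(1,1) | p2:(2,0)->(1,0)
Step 3: p0:(1,1)->(1,2) | p1:(1,1)->(1,2) | p2:(1,0)->(1,1)
Step 4: p0:(1,2)->(1,3) | p1:(1,2)->(1,3) | p2:(1,1)->(1,2)
Step 5: p0:(1,3)->(1,4)->EXIT | p1:(1,3)->(1,4)->EXIT | p2:(1,2)->(1,3)
Step 6: p0:escaped | p1:escaped | p2:(1,3)->(1,4)->EXIT
Exit steps: [5, 5, 6]
First to escape: p0 at step 5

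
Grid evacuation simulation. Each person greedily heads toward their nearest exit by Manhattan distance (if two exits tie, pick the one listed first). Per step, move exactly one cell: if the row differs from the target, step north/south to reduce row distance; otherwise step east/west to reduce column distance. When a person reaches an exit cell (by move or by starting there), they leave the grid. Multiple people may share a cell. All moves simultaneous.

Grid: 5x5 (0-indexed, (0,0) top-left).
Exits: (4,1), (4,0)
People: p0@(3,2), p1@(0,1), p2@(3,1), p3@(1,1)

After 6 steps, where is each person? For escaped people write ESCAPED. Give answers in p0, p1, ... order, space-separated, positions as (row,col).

Step 1: p0:(3,2)->(4,2) | p1:(0,1)->(1,1) | p2:(3,1)->(4,1)->EXIT | p3:(1,1)->(2,1)
Step 2: p0:(4,2)->(4,1)->EXIT | p1:(1,1)->(2,1) | p2:escaped | p3:(2,1)->(3,1)
Step 3: p0:escaped | p1:(2,1)->(3,1) | p2:escaped | p3:(3,1)->(4,1)->EXIT
Step 4: p0:escaped | p1:(3,1)->(4,1)->EXIT | p2:escaped | p3:escaped

ESCAPED ESCAPED ESCAPED ESCAPED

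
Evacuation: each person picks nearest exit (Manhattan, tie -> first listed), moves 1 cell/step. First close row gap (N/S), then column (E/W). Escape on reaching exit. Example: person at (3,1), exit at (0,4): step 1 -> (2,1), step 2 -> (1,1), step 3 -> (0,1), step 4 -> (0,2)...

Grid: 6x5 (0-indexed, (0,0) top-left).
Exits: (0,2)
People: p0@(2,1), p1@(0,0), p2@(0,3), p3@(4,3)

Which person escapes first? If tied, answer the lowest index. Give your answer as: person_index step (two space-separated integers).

Step 1: p0:(2,1)->(1,1) | p1:(0,0)->(0,1) | p2:(0,3)->(0,2)->EXIT | p3:(4,3)->(3,3)
Step 2: p0:(1,1)->(0,1) | p1:(0,1)->(0,2)->EXIT | p2:escaped | p3:(3,3)->(2,3)
Step 3: p0:(0,1)->(0,2)->EXIT | p1:escaped | p2:escaped | p3:(2,3)->(1,3)
Step 4: p0:escaped | p1:escaped | p2:escaped | p3:(1,3)->(0,3)
Step 5: p0:escaped | p1:escaped | p2:escaped | p3:(0,3)->(0,2)->EXIT
Exit steps: [3, 2, 1, 5]
First to escape: p2 at step 1

Answer: 2 1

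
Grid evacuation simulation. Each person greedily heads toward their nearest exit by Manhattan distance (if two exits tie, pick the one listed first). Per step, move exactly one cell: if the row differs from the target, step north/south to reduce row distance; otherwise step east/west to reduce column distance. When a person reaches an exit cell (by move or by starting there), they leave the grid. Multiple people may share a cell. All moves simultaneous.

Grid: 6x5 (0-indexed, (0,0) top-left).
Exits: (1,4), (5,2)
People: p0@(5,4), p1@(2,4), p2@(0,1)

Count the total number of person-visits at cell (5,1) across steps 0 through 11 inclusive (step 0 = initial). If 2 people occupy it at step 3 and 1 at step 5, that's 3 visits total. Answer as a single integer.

Step 0: p0@(5,4) p1@(2,4) p2@(0,1) -> at (5,1): 0 [-], cum=0
Step 1: p0@(5,3) p1@ESC p2@(1,1) -> at (5,1): 0 [-], cum=0
Step 2: p0@ESC p1@ESC p2@(1,2) -> at (5,1): 0 [-], cum=0
Step 3: p0@ESC p1@ESC p2@(1,3) -> at (5,1): 0 [-], cum=0
Step 4: p0@ESC p1@ESC p2@ESC -> at (5,1): 0 [-], cum=0
Total visits = 0

Answer: 0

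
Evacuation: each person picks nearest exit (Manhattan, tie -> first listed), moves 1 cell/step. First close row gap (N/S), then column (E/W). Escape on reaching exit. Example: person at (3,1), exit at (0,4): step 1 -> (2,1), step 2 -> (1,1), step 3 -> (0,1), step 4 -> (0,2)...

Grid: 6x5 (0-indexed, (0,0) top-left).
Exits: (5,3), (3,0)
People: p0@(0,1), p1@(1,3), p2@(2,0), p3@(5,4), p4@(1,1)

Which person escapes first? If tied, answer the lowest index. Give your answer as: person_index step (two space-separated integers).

Step 1: p0:(0,1)->(1,1) | p1:(1,3)->(2,3) | p2:(2,0)->(3,0)->EXIT | p3:(5,4)->(5,3)->EXIT | p4:(1,1)->(2,1)
Step 2: p0:(1,1)->(2,1) | p1:(2,3)->(3,3) | p2:escaped | p3:escaped | p4:(2,1)->(3,1)
Step 3: p0:(2,1)->(3,1) | p1:(3,3)->(4,3) | p2:escaped | p3:escaped | p4:(3,1)->(3,0)->EXIT
Step 4: p0:(3,1)->(3,0)->EXIT | p1:(4,3)->(5,3)->EXIT | p2:escaped | p3:escaped | p4:escaped
Exit steps: [4, 4, 1, 1, 3]
First to escape: p2 at step 1

Answer: 2 1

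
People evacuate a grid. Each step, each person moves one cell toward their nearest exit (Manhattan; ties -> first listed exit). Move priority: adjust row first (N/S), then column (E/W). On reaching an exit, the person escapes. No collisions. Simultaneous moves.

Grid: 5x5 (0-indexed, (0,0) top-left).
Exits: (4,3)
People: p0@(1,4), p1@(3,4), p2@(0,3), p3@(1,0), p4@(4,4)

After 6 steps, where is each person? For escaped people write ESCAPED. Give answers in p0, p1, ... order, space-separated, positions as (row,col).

Step 1: p0:(1,4)->(2,4) | p1:(3,4)->(4,4) | p2:(0,3)->(1,3) | p3:(1,0)->(2,0) | p4:(4,4)->(4,3)->EXIT
Step 2: p0:(2,4)->(3,4) | p1:(4,4)->(4,3)->EXIT | p2:(1,3)->(2,3) | p3:(2,0)->(3,0) | p4:escaped
Step 3: p0:(3,4)->(4,4) | p1:escaped | p2:(2,3)->(3,3) | p3:(3,0)->(4,0) | p4:escaped
Step 4: p0:(4,4)->(4,3)->EXIT | p1:escaped | p2:(3,3)->(4,3)->EXIT | p3:(4,0)->(4,1) | p4:escaped
Step 5: p0:escaped | p1:escaped | p2:escaped | p3:(4,1)->(4,2) | p4:escaped
Step 6: p0:escaped | p1:escaped | p2:escaped | p3:(4,2)->(4,3)->EXIT | p4:escaped

ESCAPED ESCAPED ESCAPED ESCAPED ESCAPED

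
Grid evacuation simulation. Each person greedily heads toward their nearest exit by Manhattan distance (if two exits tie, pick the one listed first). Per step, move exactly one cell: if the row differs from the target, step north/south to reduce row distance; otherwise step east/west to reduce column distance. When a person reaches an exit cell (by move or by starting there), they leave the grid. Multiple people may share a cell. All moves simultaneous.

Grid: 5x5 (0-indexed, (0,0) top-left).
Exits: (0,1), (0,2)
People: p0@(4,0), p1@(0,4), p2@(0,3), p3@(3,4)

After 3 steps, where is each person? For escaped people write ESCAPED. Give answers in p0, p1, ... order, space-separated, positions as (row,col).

Step 1: p0:(4,0)->(3,0) | p1:(0,4)->(0,3) | p2:(0,3)->(0,2)->EXIT | p3:(3,4)->(2,4)
Step 2: p0:(3,0)->(2,0) | p1:(0,3)->(0,2)->EXIT | p2:escaped | p3:(2,4)->(1,4)
Step 3: p0:(2,0)->(1,0) | p1:escaped | p2:escaped | p3:(1,4)->(0,4)

(1,0) ESCAPED ESCAPED (0,4)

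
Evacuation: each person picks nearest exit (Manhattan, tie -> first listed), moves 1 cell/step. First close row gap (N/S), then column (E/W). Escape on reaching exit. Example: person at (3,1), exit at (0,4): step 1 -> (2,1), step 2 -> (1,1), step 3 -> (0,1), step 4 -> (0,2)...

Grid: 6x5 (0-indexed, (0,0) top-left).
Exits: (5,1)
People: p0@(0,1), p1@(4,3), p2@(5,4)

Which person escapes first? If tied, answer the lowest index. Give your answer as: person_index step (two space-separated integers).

Step 1: p0:(0,1)->(1,1) | p1:(4,3)->(5,3) | p2:(5,4)->(5,3)
Step 2: p0:(1,1)->(2,1) | p1:(5,3)->(5,2) | p2:(5,3)->(5,2)
Step 3: p0:(2,1)->(3,1) | p1:(5,2)->(5,1)->EXIT | p2:(5,2)->(5,1)->EXIT
Step 4: p0:(3,1)->(4,1) | p1:escaped | p2:escaped
Step 5: p0:(4,1)->(5,1)->EXIT | p1:escaped | p2:escaped
Exit steps: [5, 3, 3]
First to escape: p1 at step 3

Answer: 1 3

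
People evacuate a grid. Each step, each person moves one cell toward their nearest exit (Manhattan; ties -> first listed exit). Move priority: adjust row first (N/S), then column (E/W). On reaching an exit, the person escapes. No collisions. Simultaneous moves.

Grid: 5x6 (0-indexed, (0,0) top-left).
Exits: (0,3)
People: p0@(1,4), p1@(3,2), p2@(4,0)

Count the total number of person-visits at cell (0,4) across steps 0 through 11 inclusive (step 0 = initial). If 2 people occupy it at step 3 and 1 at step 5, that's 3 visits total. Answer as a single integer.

Step 0: p0@(1,4) p1@(3,2) p2@(4,0) -> at (0,4): 0 [-], cum=0
Step 1: p0@(0,4) p1@(2,2) p2@(3,0) -> at (0,4): 1 [p0], cum=1
Step 2: p0@ESC p1@(1,2) p2@(2,0) -> at (0,4): 0 [-], cum=1
Step 3: p0@ESC p1@(0,2) p2@(1,0) -> at (0,4): 0 [-], cum=1
Step 4: p0@ESC p1@ESC p2@(0,0) -> at (0,4): 0 [-], cum=1
Step 5: p0@ESC p1@ESC p2@(0,1) -> at (0,4): 0 [-], cum=1
Step 6: p0@ESC p1@ESC p2@(0,2) -> at (0,4): 0 [-], cum=1
Step 7: p0@ESC p1@ESC p2@ESC -> at (0,4): 0 [-], cum=1
Total visits = 1

Answer: 1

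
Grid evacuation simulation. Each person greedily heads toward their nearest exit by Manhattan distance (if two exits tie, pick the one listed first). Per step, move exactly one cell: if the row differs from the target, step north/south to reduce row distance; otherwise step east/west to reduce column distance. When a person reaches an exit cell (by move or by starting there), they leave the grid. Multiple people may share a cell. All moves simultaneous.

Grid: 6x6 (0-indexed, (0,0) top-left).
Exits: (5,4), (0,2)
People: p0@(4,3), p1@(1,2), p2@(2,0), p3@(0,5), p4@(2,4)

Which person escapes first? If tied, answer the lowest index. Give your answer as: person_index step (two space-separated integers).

Step 1: p0:(4,3)->(5,3) | p1:(1,2)->(0,2)->EXIT | p2:(2,0)->(1,0) | p3:(0,5)->(0,4) | p4:(2,4)->(3,4)
Step 2: p0:(5,3)->(5,4)->EXIT | p1:escaped | p2:(1,0)->(0,0) | p3:(0,4)->(0,3) | p4:(3,4)->(4,4)
Step 3: p0:escaped | p1:escaped | p2:(0,0)->(0,1) | p3:(0,3)->(0,2)->EXIT | p4:(4,4)->(5,4)->EXIT
Step 4: p0:escaped | p1:escaped | p2:(0,1)->(0,2)->EXIT | p3:escaped | p4:escaped
Exit steps: [2, 1, 4, 3, 3]
First to escape: p1 at step 1

Answer: 1 1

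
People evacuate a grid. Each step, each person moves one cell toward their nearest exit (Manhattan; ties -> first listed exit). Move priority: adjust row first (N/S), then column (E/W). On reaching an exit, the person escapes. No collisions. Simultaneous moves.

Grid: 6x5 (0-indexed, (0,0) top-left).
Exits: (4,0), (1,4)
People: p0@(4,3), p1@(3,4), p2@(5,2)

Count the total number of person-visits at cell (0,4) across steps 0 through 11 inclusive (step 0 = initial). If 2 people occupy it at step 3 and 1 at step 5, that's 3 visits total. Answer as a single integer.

Step 0: p0@(4,3) p1@(3,4) p2@(5,2) -> at (0,4): 0 [-], cum=0
Step 1: p0@(4,2) p1@(2,4) p2@(4,2) -> at (0,4): 0 [-], cum=0
Step 2: p0@(4,1) p1@ESC p2@(4,1) -> at (0,4): 0 [-], cum=0
Step 3: p0@ESC p1@ESC p2@ESC -> at (0,4): 0 [-], cum=0
Total visits = 0

Answer: 0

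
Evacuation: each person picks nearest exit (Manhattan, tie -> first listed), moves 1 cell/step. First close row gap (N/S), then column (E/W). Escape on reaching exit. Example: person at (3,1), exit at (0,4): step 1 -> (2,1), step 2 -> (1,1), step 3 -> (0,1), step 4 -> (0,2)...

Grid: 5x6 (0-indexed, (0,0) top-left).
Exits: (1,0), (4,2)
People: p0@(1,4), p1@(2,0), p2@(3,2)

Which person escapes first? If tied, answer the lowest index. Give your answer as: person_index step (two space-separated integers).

Answer: 1 1

Derivation:
Step 1: p0:(1,4)->(1,3) | p1:(2,0)->(1,0)->EXIT | p2:(3,2)->(4,2)->EXIT
Step 2: p0:(1,3)->(1,2) | p1:escaped | p2:escaped
Step 3: p0:(1,2)->(1,1) | p1:escaped | p2:escaped
Step 4: p0:(1,1)->(1,0)->EXIT | p1:escaped | p2:escaped
Exit steps: [4, 1, 1]
First to escape: p1 at step 1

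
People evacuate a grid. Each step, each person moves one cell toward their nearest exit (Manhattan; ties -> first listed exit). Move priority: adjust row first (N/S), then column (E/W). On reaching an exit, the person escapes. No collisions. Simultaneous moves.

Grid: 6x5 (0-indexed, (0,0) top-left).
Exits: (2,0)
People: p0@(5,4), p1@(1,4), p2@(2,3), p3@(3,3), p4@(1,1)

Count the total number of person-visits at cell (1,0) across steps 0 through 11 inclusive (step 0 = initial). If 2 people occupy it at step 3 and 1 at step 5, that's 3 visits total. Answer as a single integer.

Step 0: p0@(5,4) p1@(1,4) p2@(2,3) p3@(3,3) p4@(1,1) -> at (1,0): 0 [-], cum=0
Step 1: p0@(4,4) p1@(2,4) p2@(2,2) p3@(2,3) p4@(2,1) -> at (1,0): 0 [-], cum=0
Step 2: p0@(3,4) p1@(2,3) p2@(2,1) p3@(2,2) p4@ESC -> at (1,0): 0 [-], cum=0
Step 3: p0@(2,4) p1@(2,2) p2@ESC p3@(2,1) p4@ESC -> at (1,0): 0 [-], cum=0
Step 4: p0@(2,3) p1@(2,1) p2@ESC p3@ESC p4@ESC -> at (1,0): 0 [-], cum=0
Step 5: p0@(2,2) p1@ESC p2@ESC p3@ESC p4@ESC -> at (1,0): 0 [-], cum=0
Step 6: p0@(2,1) p1@ESC p2@ESC p3@ESC p4@ESC -> at (1,0): 0 [-], cum=0
Step 7: p0@ESC p1@ESC p2@ESC p3@ESC p4@ESC -> at (1,0): 0 [-], cum=0
Total visits = 0

Answer: 0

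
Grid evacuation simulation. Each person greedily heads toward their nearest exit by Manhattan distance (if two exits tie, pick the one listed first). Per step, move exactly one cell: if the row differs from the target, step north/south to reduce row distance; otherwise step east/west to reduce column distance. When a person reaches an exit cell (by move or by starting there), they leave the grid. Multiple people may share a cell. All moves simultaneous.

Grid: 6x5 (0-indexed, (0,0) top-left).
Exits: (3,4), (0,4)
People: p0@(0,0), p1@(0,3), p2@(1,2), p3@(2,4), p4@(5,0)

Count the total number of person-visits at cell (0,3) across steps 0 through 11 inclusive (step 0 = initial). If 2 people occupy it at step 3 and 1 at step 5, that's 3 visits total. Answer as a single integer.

Step 0: p0@(0,0) p1@(0,3) p2@(1,2) p3@(2,4) p4@(5,0) -> at (0,3): 1 [p1], cum=1
Step 1: p0@(0,1) p1@ESC p2@(0,2) p3@ESC p4@(4,0) -> at (0,3): 0 [-], cum=1
Step 2: p0@(0,2) p1@ESC p2@(0,3) p3@ESC p4@(3,0) -> at (0,3): 1 [p2], cum=2
Step 3: p0@(0,3) p1@ESC p2@ESC p3@ESC p4@(3,1) -> at (0,3): 1 [p0], cum=3
Step 4: p0@ESC p1@ESC p2@ESC p3@ESC p4@(3,2) -> at (0,3): 0 [-], cum=3
Step 5: p0@ESC p1@ESC p2@ESC p3@ESC p4@(3,3) -> at (0,3): 0 [-], cum=3
Step 6: p0@ESC p1@ESC p2@ESC p3@ESC p4@ESC -> at (0,3): 0 [-], cum=3
Total visits = 3

Answer: 3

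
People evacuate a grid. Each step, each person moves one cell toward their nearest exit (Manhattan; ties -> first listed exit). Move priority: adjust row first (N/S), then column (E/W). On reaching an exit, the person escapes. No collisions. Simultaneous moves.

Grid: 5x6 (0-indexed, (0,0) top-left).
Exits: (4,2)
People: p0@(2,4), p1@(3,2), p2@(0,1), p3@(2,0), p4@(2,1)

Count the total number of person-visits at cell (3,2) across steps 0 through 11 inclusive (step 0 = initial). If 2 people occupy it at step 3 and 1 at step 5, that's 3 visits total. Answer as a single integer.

Answer: 1

Derivation:
Step 0: p0@(2,4) p1@(3,2) p2@(0,1) p3@(2,0) p4@(2,1) -> at (3,2): 1 [p1], cum=1
Step 1: p0@(3,4) p1@ESC p2@(1,1) p3@(3,0) p4@(3,1) -> at (3,2): 0 [-], cum=1
Step 2: p0@(4,4) p1@ESC p2@(2,1) p3@(4,0) p4@(4,1) -> at (3,2): 0 [-], cum=1
Step 3: p0@(4,3) p1@ESC p2@(3,1) p3@(4,1) p4@ESC -> at (3,2): 0 [-], cum=1
Step 4: p0@ESC p1@ESC p2@(4,1) p3@ESC p4@ESC -> at (3,2): 0 [-], cum=1
Step 5: p0@ESC p1@ESC p2@ESC p3@ESC p4@ESC -> at (3,2): 0 [-], cum=1
Total visits = 1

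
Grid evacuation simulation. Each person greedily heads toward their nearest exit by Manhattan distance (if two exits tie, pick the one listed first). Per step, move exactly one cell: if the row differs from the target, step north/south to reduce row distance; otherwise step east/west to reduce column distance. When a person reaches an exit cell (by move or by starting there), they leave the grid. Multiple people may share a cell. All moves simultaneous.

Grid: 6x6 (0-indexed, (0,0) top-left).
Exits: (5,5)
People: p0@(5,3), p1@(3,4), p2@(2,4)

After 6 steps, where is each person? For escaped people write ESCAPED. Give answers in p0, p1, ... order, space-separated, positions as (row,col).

Step 1: p0:(5,3)->(5,4) | p1:(3,4)->(4,4) | p2:(2,4)->(3,4)
Step 2: p0:(5,4)->(5,5)->EXIT | p1:(4,4)->(5,4) | p2:(3,4)->(4,4)
Step 3: p0:escaped | p1:(5,4)->(5,5)->EXIT | p2:(4,4)->(5,4)
Step 4: p0:escaped | p1:escaped | p2:(5,4)->(5,5)->EXIT

ESCAPED ESCAPED ESCAPED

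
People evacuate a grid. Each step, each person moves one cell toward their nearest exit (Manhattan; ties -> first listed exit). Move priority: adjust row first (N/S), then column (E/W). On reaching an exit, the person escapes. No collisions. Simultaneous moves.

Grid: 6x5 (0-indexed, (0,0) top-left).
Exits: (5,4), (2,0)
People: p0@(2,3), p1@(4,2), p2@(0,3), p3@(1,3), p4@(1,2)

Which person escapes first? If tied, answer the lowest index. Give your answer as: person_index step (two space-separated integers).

Answer: 0 3

Derivation:
Step 1: p0:(2,3)->(2,2) | p1:(4,2)->(5,2) | p2:(0,3)->(1,3) | p3:(1,3)->(2,3) | p4:(1,2)->(2,2)
Step 2: p0:(2,2)->(2,1) | p1:(5,2)->(5,3) | p2:(1,3)->(2,3) | p3:(2,3)->(2,2) | p4:(2,2)->(2,1)
Step 3: p0:(2,1)->(2,0)->EXIT | p1:(5,3)->(5,4)->EXIT | p2:(2,3)->(2,2) | p3:(2,2)->(2,1) | p4:(2,1)->(2,0)->EXIT
Step 4: p0:escaped | p1:escaped | p2:(2,2)->(2,1) | p3:(2,1)->(2,0)->EXIT | p4:escaped
Step 5: p0:escaped | p1:escaped | p2:(2,1)->(2,0)->EXIT | p3:escaped | p4:escaped
Exit steps: [3, 3, 5, 4, 3]
First to escape: p0 at step 3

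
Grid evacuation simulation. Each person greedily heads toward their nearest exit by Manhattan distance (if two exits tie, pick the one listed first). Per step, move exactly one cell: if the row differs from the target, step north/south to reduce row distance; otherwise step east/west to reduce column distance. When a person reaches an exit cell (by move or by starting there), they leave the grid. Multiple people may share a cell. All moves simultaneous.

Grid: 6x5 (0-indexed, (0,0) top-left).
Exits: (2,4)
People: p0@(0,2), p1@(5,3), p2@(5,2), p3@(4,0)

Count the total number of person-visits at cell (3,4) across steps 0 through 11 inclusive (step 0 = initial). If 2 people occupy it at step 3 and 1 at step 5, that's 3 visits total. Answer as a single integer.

Step 0: p0@(0,2) p1@(5,3) p2@(5,2) p3@(4,0) -> at (3,4): 0 [-], cum=0
Step 1: p0@(1,2) p1@(4,3) p2@(4,2) p3@(3,0) -> at (3,4): 0 [-], cum=0
Step 2: p0@(2,2) p1@(3,3) p2@(3,2) p3@(2,0) -> at (3,4): 0 [-], cum=0
Step 3: p0@(2,3) p1@(2,3) p2@(2,2) p3@(2,1) -> at (3,4): 0 [-], cum=0
Step 4: p0@ESC p1@ESC p2@(2,3) p3@(2,2) -> at (3,4): 0 [-], cum=0
Step 5: p0@ESC p1@ESC p2@ESC p3@(2,3) -> at (3,4): 0 [-], cum=0
Step 6: p0@ESC p1@ESC p2@ESC p3@ESC -> at (3,4): 0 [-], cum=0
Total visits = 0

Answer: 0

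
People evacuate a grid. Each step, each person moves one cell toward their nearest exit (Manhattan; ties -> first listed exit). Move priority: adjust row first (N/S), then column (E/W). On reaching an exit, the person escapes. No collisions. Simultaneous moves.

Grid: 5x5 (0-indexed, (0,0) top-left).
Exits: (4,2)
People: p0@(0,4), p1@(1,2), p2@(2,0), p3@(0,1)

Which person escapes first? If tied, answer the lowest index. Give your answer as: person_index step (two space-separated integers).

Answer: 1 3

Derivation:
Step 1: p0:(0,4)->(1,4) | p1:(1,2)->(2,2) | p2:(2,0)->(3,0) | p3:(0,1)->(1,1)
Step 2: p0:(1,4)->(2,4) | p1:(2,2)->(3,2) | p2:(3,0)->(4,0) | p3:(1,1)->(2,1)
Step 3: p0:(2,4)->(3,4) | p1:(3,2)->(4,2)->EXIT | p2:(4,0)->(4,1) | p3:(2,1)->(3,1)
Step 4: p0:(3,4)->(4,4) | p1:escaped | p2:(4,1)->(4,2)->EXIT | p3:(3,1)->(4,1)
Step 5: p0:(4,4)->(4,3) | p1:escaped | p2:escaped | p3:(4,1)->(4,2)->EXIT
Step 6: p0:(4,3)->(4,2)->EXIT | p1:escaped | p2:escaped | p3:escaped
Exit steps: [6, 3, 4, 5]
First to escape: p1 at step 3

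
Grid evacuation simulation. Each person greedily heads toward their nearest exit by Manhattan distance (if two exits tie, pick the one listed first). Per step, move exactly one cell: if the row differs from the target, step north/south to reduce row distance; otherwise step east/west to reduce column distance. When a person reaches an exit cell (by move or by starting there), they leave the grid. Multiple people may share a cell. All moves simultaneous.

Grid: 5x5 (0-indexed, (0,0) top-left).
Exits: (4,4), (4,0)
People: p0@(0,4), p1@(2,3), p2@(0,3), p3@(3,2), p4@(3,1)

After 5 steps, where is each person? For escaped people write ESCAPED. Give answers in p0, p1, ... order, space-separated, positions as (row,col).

Step 1: p0:(0,4)->(1,4) | p1:(2,3)->(3,3) | p2:(0,3)->(1,3) | p3:(3,2)->(4,2) | p4:(3,1)->(4,1)
Step 2: p0:(1,4)->(2,4) | p1:(3,3)->(4,3) | p2:(1,3)->(2,3) | p3:(4,2)->(4,3) | p4:(4,1)->(4,0)->EXIT
Step 3: p0:(2,4)->(3,4) | p1:(4,3)->(4,4)->EXIT | p2:(2,3)->(3,3) | p3:(4,3)->(4,4)->EXIT | p4:escaped
Step 4: p0:(3,4)->(4,4)->EXIT | p1:escaped | p2:(3,3)->(4,3) | p3:escaped | p4:escaped
Step 5: p0:escaped | p1:escaped | p2:(4,3)->(4,4)->EXIT | p3:escaped | p4:escaped

ESCAPED ESCAPED ESCAPED ESCAPED ESCAPED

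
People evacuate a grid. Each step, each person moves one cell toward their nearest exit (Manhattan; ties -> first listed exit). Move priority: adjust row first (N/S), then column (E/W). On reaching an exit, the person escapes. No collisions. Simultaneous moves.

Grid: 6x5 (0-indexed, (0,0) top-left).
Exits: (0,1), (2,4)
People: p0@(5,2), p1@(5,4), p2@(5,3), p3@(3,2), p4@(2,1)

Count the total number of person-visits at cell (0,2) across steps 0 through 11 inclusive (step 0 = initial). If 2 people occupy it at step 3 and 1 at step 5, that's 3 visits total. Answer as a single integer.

Answer: 0

Derivation:
Step 0: p0@(5,2) p1@(5,4) p2@(5,3) p3@(3,2) p4@(2,1) -> at (0,2): 0 [-], cum=0
Step 1: p0@(4,2) p1@(4,4) p2@(4,3) p3@(2,2) p4@(1,1) -> at (0,2): 0 [-], cum=0
Step 2: p0@(3,2) p1@(3,4) p2@(3,3) p3@(2,3) p4@ESC -> at (0,2): 0 [-], cum=0
Step 3: p0@(2,2) p1@ESC p2@(2,3) p3@ESC p4@ESC -> at (0,2): 0 [-], cum=0
Step 4: p0@(2,3) p1@ESC p2@ESC p3@ESC p4@ESC -> at (0,2): 0 [-], cum=0
Step 5: p0@ESC p1@ESC p2@ESC p3@ESC p4@ESC -> at (0,2): 0 [-], cum=0
Total visits = 0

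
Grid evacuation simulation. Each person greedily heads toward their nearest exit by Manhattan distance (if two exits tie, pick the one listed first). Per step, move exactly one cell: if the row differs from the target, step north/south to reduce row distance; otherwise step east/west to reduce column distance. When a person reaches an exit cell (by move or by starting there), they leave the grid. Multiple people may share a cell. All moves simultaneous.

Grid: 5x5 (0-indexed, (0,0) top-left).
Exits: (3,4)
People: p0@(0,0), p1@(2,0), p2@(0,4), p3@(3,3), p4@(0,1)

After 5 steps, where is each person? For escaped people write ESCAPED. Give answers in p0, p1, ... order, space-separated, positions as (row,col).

Step 1: p0:(0,0)->(1,0) | p1:(2,0)->(3,0) | p2:(0,4)->(1,4) | p3:(3,3)->(3,4)->EXIT | p4:(0,1)->(1,1)
Step 2: p0:(1,0)->(2,0) | p1:(3,0)->(3,1) | p2:(1,4)->(2,4) | p3:escaped | p4:(1,1)->(2,1)
Step 3: p0:(2,0)->(3,0) | p1:(3,1)->(3,2) | p2:(2,4)->(3,4)->EXIT | p3:escaped | p4:(2,1)->(3,1)
Step 4: p0:(3,0)->(3,1) | p1:(3,2)->(3,3) | p2:escaped | p3:escaped | p4:(3,1)->(3,2)
Step 5: p0:(3,1)->(3,2) | p1:(3,3)->(3,4)->EXIT | p2:escaped | p3:escaped | p4:(3,2)->(3,3)

(3,2) ESCAPED ESCAPED ESCAPED (3,3)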